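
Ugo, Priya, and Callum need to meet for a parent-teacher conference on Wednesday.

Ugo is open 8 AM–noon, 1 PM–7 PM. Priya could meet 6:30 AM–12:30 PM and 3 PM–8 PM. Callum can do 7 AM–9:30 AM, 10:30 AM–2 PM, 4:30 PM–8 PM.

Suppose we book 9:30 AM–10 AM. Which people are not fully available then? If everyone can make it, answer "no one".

Ugo: free for 09:30-10:00. Priya: free for 09:30-10:00. Callum: not fully free for 09:30-10:00.

Callum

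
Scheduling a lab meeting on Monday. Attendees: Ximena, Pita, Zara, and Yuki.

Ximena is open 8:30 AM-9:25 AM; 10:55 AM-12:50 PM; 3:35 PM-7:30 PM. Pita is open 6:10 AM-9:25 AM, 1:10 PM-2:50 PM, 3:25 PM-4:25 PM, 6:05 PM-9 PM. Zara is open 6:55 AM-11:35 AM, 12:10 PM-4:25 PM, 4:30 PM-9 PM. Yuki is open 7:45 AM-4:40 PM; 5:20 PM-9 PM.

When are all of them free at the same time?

Ximena ∩ Pita: 08:30-09:25, 15:35-16:25, 18:05-19:30.
Ximena ∩ Pita ∩ Zara: 08:30-09:25, 15:35-16:25, 18:05-19:30.
Ximena ∩ Pita ∩ Zara ∩ Yuki: 08:30-09:25, 15:35-16:25, 18:05-19:30.
Those are the intersection windows.

08:30-09:25, 15:35-16:25, 18:05-19:30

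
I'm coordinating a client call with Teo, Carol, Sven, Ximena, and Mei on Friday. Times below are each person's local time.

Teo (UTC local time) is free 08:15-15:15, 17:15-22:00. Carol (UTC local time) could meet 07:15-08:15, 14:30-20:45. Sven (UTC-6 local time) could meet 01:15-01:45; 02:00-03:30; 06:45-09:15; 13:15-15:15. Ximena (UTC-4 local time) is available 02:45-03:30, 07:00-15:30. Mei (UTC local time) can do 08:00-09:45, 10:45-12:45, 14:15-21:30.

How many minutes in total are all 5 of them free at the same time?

60

Teo in UTC: 08:15-15:15, 17:15-22:00.
Carol in UTC: 07:15-08:15, 14:30-20:45.
Sven in UTC: 07:15-07:45, 08:00-09:30, 12:45-15:15, 19:15-21:15 (add 6h to convert from UTC-6).
Ximena in UTC: 06:45-07:30, 11:00-19:30 (add 4h to convert from UTC-4).
Mei in UTC: 08:00-09:45, 10:45-12:45, 14:15-21:30.
Teo ∩ Carol: 14:30-15:15, 17:15-20:45.
Teo ∩ Carol ∩ Sven: 14:30-15:15, 19:15-20:45.
Teo ∩ Carol ∩ Sven ∩ Ximena: 14:30-15:15, 19:15-19:30.
Teo ∩ Carol ∩ Sven ∩ Ximena ∩ Mei: 14:30-15:15, 19:15-19:30.
Summing the common windows: 45 + 15 = 60 minutes.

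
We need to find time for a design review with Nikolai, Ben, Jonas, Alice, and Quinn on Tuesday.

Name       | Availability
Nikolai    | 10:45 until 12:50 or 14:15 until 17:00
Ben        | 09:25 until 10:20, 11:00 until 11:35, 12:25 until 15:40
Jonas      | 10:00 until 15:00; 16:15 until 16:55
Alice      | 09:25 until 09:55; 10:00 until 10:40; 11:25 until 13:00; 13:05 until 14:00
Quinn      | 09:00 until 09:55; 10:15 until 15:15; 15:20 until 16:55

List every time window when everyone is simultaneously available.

11:25-11:35, 12:25-12:50

Nikolai ∩ Ben: 11:00-11:35, 12:25-12:50, 14:15-15:40.
Nikolai ∩ Ben ∩ Jonas: 11:00-11:35, 12:25-12:50, 14:15-15:00.
Nikolai ∩ Ben ∩ Jonas ∩ Alice: 11:25-11:35, 12:25-12:50.
Nikolai ∩ Ben ∩ Jonas ∩ Alice ∩ Quinn: 11:25-11:35, 12:25-12:50.
Those are the intersection windows.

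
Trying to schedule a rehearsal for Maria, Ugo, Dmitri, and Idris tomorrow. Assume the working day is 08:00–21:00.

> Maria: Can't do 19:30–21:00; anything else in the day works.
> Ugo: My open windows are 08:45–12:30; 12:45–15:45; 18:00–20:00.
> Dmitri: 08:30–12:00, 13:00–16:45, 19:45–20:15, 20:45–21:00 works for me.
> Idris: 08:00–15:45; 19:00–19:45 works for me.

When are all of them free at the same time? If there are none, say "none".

Maria free: 08:00-19:30 (invert busy blocks within the working day).
Ugo free: 08:45-12:30, 12:45-15:45, 18:00-20:00.
Dmitri free: 08:30-12:00, 13:00-16:45, 19:45-20:15, 20:45-21:00.
Idris free: 08:00-15:45, 19:00-19:45.
Maria ∩ Ugo: 08:45-12:30, 12:45-15:45, 18:00-19:30.
Maria ∩ Ugo ∩ Dmitri: 08:45-12:00, 13:00-15:45.
Maria ∩ Ugo ∩ Dmitri ∩ Idris: 08:45-12:00, 13:00-15:45.

08:45-12:00, 13:00-15:45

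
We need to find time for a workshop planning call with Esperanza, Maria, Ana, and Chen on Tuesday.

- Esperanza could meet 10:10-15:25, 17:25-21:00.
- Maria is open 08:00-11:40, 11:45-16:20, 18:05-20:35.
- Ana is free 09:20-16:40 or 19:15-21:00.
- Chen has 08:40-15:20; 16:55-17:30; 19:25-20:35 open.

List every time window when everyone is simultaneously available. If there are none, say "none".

10:10-11:40, 11:45-15:20, 19:25-20:35

Esperanza ∩ Maria: 10:10-11:40, 11:45-15:25, 18:05-20:35.
Esperanza ∩ Maria ∩ Ana: 10:10-11:40, 11:45-15:25, 19:15-20:35.
Esperanza ∩ Maria ∩ Ana ∩ Chen: 10:10-11:40, 11:45-15:20, 19:25-20:35.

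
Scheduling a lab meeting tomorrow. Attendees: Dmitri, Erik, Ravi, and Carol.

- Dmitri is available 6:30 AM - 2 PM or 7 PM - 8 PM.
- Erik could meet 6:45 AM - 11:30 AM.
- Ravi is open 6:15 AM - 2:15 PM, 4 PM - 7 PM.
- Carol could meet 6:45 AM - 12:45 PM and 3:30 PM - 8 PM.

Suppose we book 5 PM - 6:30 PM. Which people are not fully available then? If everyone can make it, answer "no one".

Dmitri, Erik

Dmitri: not fully free for 17:00-18:30. Erik: not fully free for 17:00-18:30. Ravi: free for 17:00-18:30. Carol: free for 17:00-18:30.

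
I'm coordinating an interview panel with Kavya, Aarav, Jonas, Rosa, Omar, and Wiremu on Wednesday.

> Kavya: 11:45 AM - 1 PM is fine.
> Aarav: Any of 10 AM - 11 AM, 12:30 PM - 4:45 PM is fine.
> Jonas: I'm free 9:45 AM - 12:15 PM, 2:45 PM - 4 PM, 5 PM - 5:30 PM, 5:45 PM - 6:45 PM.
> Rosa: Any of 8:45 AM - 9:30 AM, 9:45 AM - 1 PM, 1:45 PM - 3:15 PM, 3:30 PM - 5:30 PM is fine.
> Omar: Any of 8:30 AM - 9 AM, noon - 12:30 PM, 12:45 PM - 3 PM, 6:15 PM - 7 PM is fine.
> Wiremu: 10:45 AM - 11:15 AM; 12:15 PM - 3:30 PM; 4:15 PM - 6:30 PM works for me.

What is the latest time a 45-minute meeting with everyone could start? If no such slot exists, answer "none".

Kavya ∩ Aarav: 12:30-13:00.
Kavya ∩ Aarav ∩ Jonas: ∅.
Kavya ∩ Aarav ∩ Jonas ∩ Rosa: ∅.
Kavya ∩ Aarav ∩ Jonas ∩ Rosa ∩ Omar: ∅.
Kavya ∩ Aarav ∩ Jonas ∩ Rosa ∩ Omar ∩ Wiremu: ∅.
There is no time when everyone is free.
No common window is at least 45 minutes long.

none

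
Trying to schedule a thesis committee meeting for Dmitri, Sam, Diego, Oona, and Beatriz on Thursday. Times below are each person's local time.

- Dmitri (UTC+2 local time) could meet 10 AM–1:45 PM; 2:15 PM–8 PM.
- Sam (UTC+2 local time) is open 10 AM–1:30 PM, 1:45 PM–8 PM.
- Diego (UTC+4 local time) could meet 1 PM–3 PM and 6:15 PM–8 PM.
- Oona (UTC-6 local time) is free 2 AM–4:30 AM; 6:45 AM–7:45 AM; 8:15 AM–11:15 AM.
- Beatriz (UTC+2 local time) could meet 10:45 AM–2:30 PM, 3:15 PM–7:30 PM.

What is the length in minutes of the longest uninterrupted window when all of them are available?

Dmitri in UTC: 08:00-11:45, 12:15-18:00 (subtract 2h to convert from UTC+2).
Sam in UTC: 08:00-11:30, 11:45-18:00 (subtract 2h to convert from UTC+2).
Diego in UTC: 09:00-11:00, 14:15-16:00 (subtract 4h to convert from UTC+4).
Oona in UTC: 08:00-10:30, 12:45-13:45, 14:15-17:15 (add 6h to convert from UTC-6).
Beatriz in UTC: 08:45-12:30, 13:15-17:30 (subtract 2h to convert from UTC+2).
Dmitri ∩ Sam: 08:00-11:30, 12:15-18:00.
Dmitri ∩ Sam ∩ Diego: 09:00-11:00, 14:15-16:00.
Dmitri ∩ Sam ∩ Diego ∩ Oona: 09:00-10:30, 14:15-16:00.
Dmitri ∩ Sam ∩ Diego ∩ Oona ∩ Beatriz: 09:00-10:30, 14:15-16:00.
So the common availability across everyone is 09:00-10:30, 14:15-16:00.
The longest is 14:15-16:00 at 105 minutes.

105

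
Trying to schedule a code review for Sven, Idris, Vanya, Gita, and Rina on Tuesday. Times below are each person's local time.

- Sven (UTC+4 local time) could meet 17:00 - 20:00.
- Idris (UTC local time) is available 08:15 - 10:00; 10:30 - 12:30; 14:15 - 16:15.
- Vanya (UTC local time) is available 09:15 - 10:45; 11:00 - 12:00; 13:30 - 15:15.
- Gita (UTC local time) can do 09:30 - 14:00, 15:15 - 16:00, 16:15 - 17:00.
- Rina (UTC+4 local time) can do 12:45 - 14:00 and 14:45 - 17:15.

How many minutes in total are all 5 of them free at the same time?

Sven in UTC: 13:00-16:00 (subtract 4h to convert from UTC+4).
Idris in UTC: 08:15-10:00, 10:30-12:30, 14:15-16:15.
Vanya in UTC: 09:15-10:45, 11:00-12:00, 13:30-15:15.
Gita in UTC: 09:30-14:00, 15:15-16:00, 16:15-17:00.
Rina in UTC: 08:45-10:00, 10:45-13:15 (subtract 4h to convert from UTC+4).
Sven ∩ Idris: 14:15-16:00.
Sven ∩ Idris ∩ Vanya: 14:15-15:15.
Sven ∩ Idris ∩ Vanya ∩ Gita: ∅.
Sven ∩ Idris ∩ Vanya ∩ Gita ∩ Rina: ∅.
There is no time when everyone is free.
There is no common window, so the total is 0 minutes.

0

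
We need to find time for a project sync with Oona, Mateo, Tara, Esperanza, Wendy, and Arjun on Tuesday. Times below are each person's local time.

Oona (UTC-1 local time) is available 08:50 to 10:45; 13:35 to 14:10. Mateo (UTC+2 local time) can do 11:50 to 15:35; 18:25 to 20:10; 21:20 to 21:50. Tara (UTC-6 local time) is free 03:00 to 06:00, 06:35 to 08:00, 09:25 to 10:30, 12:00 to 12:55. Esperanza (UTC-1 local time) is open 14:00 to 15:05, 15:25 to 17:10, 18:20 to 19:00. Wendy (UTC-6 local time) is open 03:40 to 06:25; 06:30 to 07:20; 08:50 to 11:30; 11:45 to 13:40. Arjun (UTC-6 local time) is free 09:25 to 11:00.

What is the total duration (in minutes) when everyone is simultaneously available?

0

Oona in UTC: 09:50-11:45, 14:35-15:10 (add 1h to convert from UTC-1).
Mateo in UTC: 09:50-13:35, 16:25-18:10, 19:20-19:50 (subtract 2h to convert from UTC+2).
Tara in UTC: 09:00-12:00, 12:35-14:00, 15:25-16:30, 18:00-18:55 (add 6h to convert from UTC-6).
Esperanza in UTC: 15:00-16:05, 16:25-18:10, 19:20-20:00 (add 1h to convert from UTC-1).
Wendy in UTC: 09:40-12:25, 12:30-13:20, 14:50-17:30, 17:45-19:40 (add 6h to convert from UTC-6).
Arjun in UTC: 15:25-17:00 (add 6h to convert from UTC-6).
Oona ∩ Mateo: 09:50-11:45.
Oona ∩ Mateo ∩ Tara: 09:50-11:45.
Oona ∩ Mateo ∩ Tara ∩ Esperanza: ∅.
Oona ∩ Mateo ∩ Tara ∩ Esperanza ∩ Wendy: ∅.
Oona ∩ Mateo ∩ Tara ∩ Esperanza ∩ Wendy ∩ Arjun: ∅.
There is no time when everyone is free.
There is no common window, so the total is 0 minutes.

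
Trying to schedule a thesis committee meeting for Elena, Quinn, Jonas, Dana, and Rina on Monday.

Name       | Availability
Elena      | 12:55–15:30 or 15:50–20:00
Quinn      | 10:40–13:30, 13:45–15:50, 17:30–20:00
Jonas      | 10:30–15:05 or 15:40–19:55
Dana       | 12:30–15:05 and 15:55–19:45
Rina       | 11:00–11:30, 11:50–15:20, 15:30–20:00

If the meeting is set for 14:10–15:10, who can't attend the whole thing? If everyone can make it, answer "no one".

Elena: free for 14:10-15:10. Quinn: free for 14:10-15:10. Jonas: not fully free for 14:10-15:10. Dana: not fully free for 14:10-15:10. Rina: free for 14:10-15:10.

Dana, Jonas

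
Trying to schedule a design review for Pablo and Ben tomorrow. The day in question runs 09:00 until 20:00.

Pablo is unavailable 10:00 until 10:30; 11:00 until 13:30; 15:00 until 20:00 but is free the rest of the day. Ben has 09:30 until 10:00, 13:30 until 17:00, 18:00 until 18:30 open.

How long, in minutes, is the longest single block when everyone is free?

90

Pablo free: 09:00-10:00, 10:30-11:00, 13:30-15:00 (invert busy blocks within the working day).
Ben free: 09:30-10:00, 13:30-17:00, 18:00-18:30.
Pablo ∩ Ben: 09:30-10:00, 13:30-15:00.
So the common availability across everyone is 09:30-10:00, 13:30-15:00.
The longest is 13:30-15:00 at 90 minutes.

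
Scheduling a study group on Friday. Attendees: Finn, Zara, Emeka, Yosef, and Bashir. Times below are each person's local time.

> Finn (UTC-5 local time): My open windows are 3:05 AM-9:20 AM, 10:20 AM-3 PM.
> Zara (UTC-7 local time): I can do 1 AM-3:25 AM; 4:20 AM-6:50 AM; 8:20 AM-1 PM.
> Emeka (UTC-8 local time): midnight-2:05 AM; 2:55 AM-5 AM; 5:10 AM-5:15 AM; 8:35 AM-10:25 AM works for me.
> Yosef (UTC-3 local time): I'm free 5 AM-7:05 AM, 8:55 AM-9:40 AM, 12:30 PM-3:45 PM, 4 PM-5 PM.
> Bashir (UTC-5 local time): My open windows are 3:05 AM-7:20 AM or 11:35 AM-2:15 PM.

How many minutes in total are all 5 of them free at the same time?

Finn in UTC: 08:05-14:20, 15:20-20:00 (add 5h to convert from UTC-5).
Zara in UTC: 08:00-10:25, 11:20-13:50, 15:20-20:00 (add 7h to convert from UTC-7).
Emeka in UTC: 08:00-10:05, 10:55-13:00, 13:10-13:15, 16:35-18:25 (add 8h to convert from UTC-8).
Yosef in UTC: 08:00-10:05, 11:55-12:40, 15:30-18:45, 19:00-20:00 (add 3h to convert from UTC-3).
Bashir in UTC: 08:05-12:20, 16:35-19:15 (add 5h to convert from UTC-5).
Finn ∩ Zara: 08:05-10:25, 11:20-13:50, 15:20-20:00.
Finn ∩ Zara ∩ Emeka: 08:05-10:05, 11:20-13:00, 13:10-13:15, 16:35-18:25.
Finn ∩ Zara ∩ Emeka ∩ Yosef: 08:05-10:05, 11:55-12:40, 16:35-18:25.
Finn ∩ Zara ∩ Emeka ∩ Yosef ∩ Bashir: 08:05-10:05, 11:55-12:20, 16:35-18:25.
Those are the intersection windows.
Summing the common windows: 120 + 25 + 110 = 255 minutes.

255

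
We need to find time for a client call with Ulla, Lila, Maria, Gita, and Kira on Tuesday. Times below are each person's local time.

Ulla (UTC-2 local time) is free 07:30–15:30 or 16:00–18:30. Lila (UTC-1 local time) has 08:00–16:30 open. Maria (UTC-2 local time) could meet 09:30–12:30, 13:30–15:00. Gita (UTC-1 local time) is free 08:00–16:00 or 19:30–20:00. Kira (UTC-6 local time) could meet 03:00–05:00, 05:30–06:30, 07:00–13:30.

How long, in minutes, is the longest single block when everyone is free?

90

Ulla in UTC: 09:30-17:30, 18:00-20:30 (add 2h to convert from UTC-2).
Lila in UTC: 09:00-17:30 (add 1h to convert from UTC-1).
Maria in UTC: 11:30-14:30, 15:30-17:00 (add 2h to convert from UTC-2).
Gita in UTC: 09:00-17:00, 20:30-21:00 (add 1h to convert from UTC-1).
Kira in UTC: 09:00-11:00, 11:30-12:30, 13:00-19:30 (add 6h to convert from UTC-6).
Ulla ∩ Lila: 09:30-17:30.
Ulla ∩ Lila ∩ Maria: 11:30-14:30, 15:30-17:00.
Ulla ∩ Lila ∩ Maria ∩ Gita: 11:30-14:30, 15:30-17:00.
Ulla ∩ Lila ∩ Maria ∩ Gita ∩ Kira: 11:30-12:30, 13:00-14:30, 15:30-17:00.
The longest is 13:00-14:30 at 90 minutes.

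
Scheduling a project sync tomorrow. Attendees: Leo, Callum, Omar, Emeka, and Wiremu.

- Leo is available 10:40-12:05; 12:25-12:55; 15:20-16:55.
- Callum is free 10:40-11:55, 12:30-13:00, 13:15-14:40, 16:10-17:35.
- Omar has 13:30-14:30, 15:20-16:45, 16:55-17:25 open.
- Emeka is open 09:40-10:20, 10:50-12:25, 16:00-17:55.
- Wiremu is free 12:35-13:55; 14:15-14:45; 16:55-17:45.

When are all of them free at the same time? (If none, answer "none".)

Leo ∩ Callum: 10:40-11:55, 12:30-12:55, 16:10-16:55.
Leo ∩ Callum ∩ Omar: 16:10-16:45.
Leo ∩ Callum ∩ Omar ∩ Emeka: 16:10-16:45.
Leo ∩ Callum ∩ Omar ∩ Emeka ∩ Wiremu: ∅.
There is no time when everyone is free.

none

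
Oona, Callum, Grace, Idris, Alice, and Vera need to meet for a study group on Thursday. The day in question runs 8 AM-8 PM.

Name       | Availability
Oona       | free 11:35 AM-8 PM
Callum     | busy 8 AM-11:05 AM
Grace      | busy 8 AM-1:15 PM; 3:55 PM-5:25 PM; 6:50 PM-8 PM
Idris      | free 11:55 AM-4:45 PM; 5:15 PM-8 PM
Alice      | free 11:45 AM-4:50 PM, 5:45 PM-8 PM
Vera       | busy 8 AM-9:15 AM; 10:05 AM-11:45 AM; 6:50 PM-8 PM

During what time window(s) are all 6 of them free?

13:15-15:55, 17:45-18:50

Oona free: 11:35-20:00.
Callum free: 11:05-20:00 (invert busy blocks within the working day).
Grace free: 13:15-15:55, 17:25-18:50 (invert busy blocks within the working day).
Idris free: 11:55-16:45, 17:15-20:00.
Alice free: 11:45-16:50, 17:45-20:00.
Vera free: 09:15-10:05, 11:45-18:50 (invert busy blocks within the working day).
Oona ∩ Callum: 11:35-20:00.
Oona ∩ Callum ∩ Grace: 13:15-15:55, 17:25-18:50.
Oona ∩ Callum ∩ Grace ∩ Idris: 13:15-15:55, 17:25-18:50.
Oona ∩ Callum ∩ Grace ∩ Idris ∩ Alice: 13:15-15:55, 17:45-18:50.
Oona ∩ Callum ∩ Grace ∩ Idris ∩ Alice ∩ Vera: 13:15-15:55, 17:45-18:50.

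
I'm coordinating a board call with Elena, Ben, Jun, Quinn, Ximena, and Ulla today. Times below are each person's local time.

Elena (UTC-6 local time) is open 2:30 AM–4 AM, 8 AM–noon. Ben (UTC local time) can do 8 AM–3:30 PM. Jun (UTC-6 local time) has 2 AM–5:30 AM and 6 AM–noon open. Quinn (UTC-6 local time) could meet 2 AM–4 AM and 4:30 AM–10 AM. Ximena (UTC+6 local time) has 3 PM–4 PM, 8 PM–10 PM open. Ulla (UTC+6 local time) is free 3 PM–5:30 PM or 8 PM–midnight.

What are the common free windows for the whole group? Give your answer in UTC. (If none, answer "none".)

Elena in UTC: 08:30-10:00, 14:00-18:00 (add 6h to convert from UTC-6).
Ben in UTC: 08:00-15:30.
Jun in UTC: 08:00-11:30, 12:00-18:00 (add 6h to convert from UTC-6).
Quinn in UTC: 08:00-10:00, 10:30-16:00 (add 6h to convert from UTC-6).
Ximena in UTC: 09:00-10:00, 14:00-16:00 (subtract 6h to convert from UTC+6).
Ulla in UTC: 09:00-11:30, 14:00-18:00 (subtract 6h to convert from UTC+6).
Elena ∩ Ben: 08:30-10:00, 14:00-15:30.
Elena ∩ Ben ∩ Jun: 08:30-10:00, 14:00-15:30.
Elena ∩ Ben ∩ Jun ∩ Quinn: 08:30-10:00, 14:00-15:30.
Elena ∩ Ben ∩ Jun ∩ Quinn ∩ Ximena: 09:00-10:00, 14:00-15:30.
Elena ∩ Ben ∩ Jun ∩ Quinn ∩ Ximena ∩ Ulla: 09:00-10:00, 14:00-15:30.

09:00-10:00, 14:00-15:30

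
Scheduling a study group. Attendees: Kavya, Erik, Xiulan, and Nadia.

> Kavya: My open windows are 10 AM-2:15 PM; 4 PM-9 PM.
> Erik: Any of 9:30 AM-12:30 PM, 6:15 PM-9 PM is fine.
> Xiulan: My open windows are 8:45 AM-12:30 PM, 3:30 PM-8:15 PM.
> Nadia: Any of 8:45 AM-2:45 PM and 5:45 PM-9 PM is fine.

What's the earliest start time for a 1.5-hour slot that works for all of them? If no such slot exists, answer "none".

10:00

Kavya ∩ Erik: 10:00-12:30, 18:15-21:00.
Kavya ∩ Erik ∩ Xiulan: 10:00-12:30, 18:15-20:15.
Kavya ∩ Erik ∩ Xiulan ∩ Nadia: 10:00-12:30, 18:15-20:15.
So the common availability across everyone is 10:00-12:30, 18:15-20:15.
The first common window of at least 90 minutes is 10:00-12:30, so the earliest start is 10:00.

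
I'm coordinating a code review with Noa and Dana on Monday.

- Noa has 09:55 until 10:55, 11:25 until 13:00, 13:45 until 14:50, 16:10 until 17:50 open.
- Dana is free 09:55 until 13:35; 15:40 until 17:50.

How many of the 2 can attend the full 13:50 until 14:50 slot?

Noa can make the full 13:50-14:50 slot — that's 1.

1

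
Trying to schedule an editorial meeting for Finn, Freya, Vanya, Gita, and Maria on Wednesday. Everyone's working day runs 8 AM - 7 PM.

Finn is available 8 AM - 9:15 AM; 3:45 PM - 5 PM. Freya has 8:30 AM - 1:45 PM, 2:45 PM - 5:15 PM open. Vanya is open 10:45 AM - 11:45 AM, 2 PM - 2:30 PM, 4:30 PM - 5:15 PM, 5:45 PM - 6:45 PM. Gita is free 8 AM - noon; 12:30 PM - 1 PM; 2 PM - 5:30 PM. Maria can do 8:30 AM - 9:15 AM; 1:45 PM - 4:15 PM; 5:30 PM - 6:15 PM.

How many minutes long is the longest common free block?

Finn ∩ Freya: 08:30-09:15, 15:45-17:00.
Finn ∩ Freya ∩ Vanya: 16:30-17:00.
Finn ∩ Freya ∩ Vanya ∩ Gita: 16:30-17:00.
Finn ∩ Freya ∩ Vanya ∩ Gita ∩ Maria: ∅.
There is no time when everyone is free.
No common window exists, so the longest block is 0 minutes.

0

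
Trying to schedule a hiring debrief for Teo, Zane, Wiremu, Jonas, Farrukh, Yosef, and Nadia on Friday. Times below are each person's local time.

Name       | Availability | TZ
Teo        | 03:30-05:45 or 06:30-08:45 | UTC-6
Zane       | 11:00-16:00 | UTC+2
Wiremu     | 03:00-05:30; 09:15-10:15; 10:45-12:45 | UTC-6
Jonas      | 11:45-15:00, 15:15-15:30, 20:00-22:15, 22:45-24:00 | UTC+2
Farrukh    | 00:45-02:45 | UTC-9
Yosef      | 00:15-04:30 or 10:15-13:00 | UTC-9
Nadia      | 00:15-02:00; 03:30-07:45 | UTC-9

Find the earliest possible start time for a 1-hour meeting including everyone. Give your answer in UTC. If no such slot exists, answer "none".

Teo in UTC: 09:30-11:45, 12:30-14:45 (add 6h to convert from UTC-6).
Zane in UTC: 09:00-14:00 (subtract 2h to convert from UTC+2).
Wiremu in UTC: 09:00-11:30, 15:15-16:15, 16:45-18:45 (add 6h to convert from UTC-6).
Jonas in UTC: 09:45-13:00, 13:15-13:30, 18:00-20:15, 20:45-22:00 (subtract 2h to convert from UTC+2).
Farrukh in UTC: 09:45-11:45 (add 9h to convert from UTC-9).
Yosef in UTC: 09:15-13:30, 19:15-22:00 (add 9h to convert from UTC-9).
Nadia in UTC: 09:15-11:00, 12:30-16:45 (add 9h to convert from UTC-9).
Teo ∩ Zane: 09:30-11:45, 12:30-14:00.
Teo ∩ Zane ∩ Wiremu: 09:30-11:30.
Teo ∩ Zane ∩ Wiremu ∩ Jonas: 09:45-11:30.
Teo ∩ Zane ∩ Wiremu ∩ Jonas ∩ Farrukh: 09:45-11:30.
Teo ∩ Zane ∩ Wiremu ∩ Jonas ∩ Farrukh ∩ Yosef: 09:45-11:30.
Teo ∩ Zane ∩ Wiremu ∩ Jonas ∩ Farrukh ∩ Yosef ∩ Nadia: 09:45-11:00.
The first common window of at least 60 minutes is 09:45-11:00, so the earliest start is 09:45.

09:45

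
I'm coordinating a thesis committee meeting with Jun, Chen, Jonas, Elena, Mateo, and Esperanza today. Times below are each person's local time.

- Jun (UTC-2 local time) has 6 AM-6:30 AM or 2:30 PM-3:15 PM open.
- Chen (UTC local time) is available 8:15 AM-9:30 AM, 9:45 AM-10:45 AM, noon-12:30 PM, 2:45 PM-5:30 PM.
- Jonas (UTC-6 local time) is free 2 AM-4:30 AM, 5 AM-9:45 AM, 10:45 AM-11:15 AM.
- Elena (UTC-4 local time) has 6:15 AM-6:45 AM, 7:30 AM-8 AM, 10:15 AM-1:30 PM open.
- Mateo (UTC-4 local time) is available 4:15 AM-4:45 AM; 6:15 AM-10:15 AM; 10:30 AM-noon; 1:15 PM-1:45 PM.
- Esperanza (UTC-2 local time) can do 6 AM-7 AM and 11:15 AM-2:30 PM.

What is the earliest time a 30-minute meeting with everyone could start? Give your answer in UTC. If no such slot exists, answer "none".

Jun in UTC: 08:00-08:30, 16:30-17:15 (add 2h to convert from UTC-2).
Chen in UTC: 08:15-09:30, 09:45-10:45, 12:00-12:30, 14:45-17:30.
Jonas in UTC: 08:00-10:30, 11:00-15:45, 16:45-17:15 (add 6h to convert from UTC-6).
Elena in UTC: 10:15-10:45, 11:30-12:00, 14:15-17:30 (add 4h to convert from UTC-4).
Mateo in UTC: 08:15-08:45, 10:15-14:15, 14:30-16:00, 17:15-17:45 (add 4h to convert from UTC-4).
Esperanza in UTC: 08:00-09:00, 13:15-16:30 (add 2h to convert from UTC-2).
Jun ∩ Chen: 08:15-08:30, 16:30-17:15.
Jun ∩ Chen ∩ Jonas: 08:15-08:30, 16:45-17:15.
Jun ∩ Chen ∩ Jonas ∩ Elena: 16:45-17:15.
Jun ∩ Chen ∩ Jonas ∩ Elena ∩ Mateo: ∅.
Jun ∩ Chen ∩ Jonas ∩ Elena ∩ Mateo ∩ Esperanza: ∅.
There is no time when everyone is free.
No common window is at least 30 minutes long.

none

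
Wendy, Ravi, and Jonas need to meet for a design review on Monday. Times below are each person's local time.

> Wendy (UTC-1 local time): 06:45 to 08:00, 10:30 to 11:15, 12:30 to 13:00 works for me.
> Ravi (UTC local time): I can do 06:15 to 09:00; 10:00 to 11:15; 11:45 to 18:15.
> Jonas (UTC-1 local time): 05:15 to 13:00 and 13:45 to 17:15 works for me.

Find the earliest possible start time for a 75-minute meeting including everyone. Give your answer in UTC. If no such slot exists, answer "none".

07:45

Wendy in UTC: 07:45-09:00, 11:30-12:15, 13:30-14:00 (add 1h to convert from UTC-1).
Ravi in UTC: 06:15-09:00, 10:00-11:15, 11:45-18:15.
Jonas in UTC: 06:15-14:00, 14:45-18:15 (add 1h to convert from UTC-1).
Wendy ∩ Ravi: 07:45-09:00, 11:45-12:15, 13:30-14:00.
Wendy ∩ Ravi ∩ Jonas: 07:45-09:00, 11:45-12:15, 13:30-14:00.
So the common availability across everyone is 07:45-09:00, 11:45-12:15, 13:30-14:00.
The first common window of at least 75 minutes is 07:45-09:00, so the earliest start is 07:45.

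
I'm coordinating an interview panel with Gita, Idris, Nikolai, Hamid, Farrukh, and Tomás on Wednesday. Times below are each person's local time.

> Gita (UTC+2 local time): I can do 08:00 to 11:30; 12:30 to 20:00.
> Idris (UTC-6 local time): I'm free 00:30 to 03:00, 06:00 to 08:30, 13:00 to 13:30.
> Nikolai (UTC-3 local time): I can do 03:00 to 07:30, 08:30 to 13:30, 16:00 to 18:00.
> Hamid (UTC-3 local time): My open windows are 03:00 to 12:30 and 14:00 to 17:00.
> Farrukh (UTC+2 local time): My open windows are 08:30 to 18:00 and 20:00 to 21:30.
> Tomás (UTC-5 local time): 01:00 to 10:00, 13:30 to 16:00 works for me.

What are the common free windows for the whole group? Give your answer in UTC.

06:30-09:00, 12:00-14:30

Gita in UTC: 06:00-09:30, 10:30-18:00 (subtract 2h to convert from UTC+2).
Idris in UTC: 06:30-09:00, 12:00-14:30, 19:00-19:30 (add 6h to convert from UTC-6).
Nikolai in UTC: 06:00-10:30, 11:30-16:30, 19:00-21:00 (add 3h to convert from UTC-3).
Hamid in UTC: 06:00-15:30, 17:00-20:00 (add 3h to convert from UTC-3).
Farrukh in UTC: 06:30-16:00, 18:00-19:30 (subtract 2h to convert from UTC+2).
Tomás in UTC: 06:00-15:00, 18:30-21:00 (add 5h to convert from UTC-5).
Gita ∩ Idris: 06:30-09:00, 12:00-14:30.
Gita ∩ Idris ∩ Nikolai: 06:30-09:00, 12:00-14:30.
Gita ∩ Idris ∩ Nikolai ∩ Hamid: 06:30-09:00, 12:00-14:30.
Gita ∩ Idris ∩ Nikolai ∩ Hamid ∩ Farrukh: 06:30-09:00, 12:00-14:30.
Gita ∩ Idris ∩ Nikolai ∩ Hamid ∩ Farrukh ∩ Tomás: 06:30-09:00, 12:00-14:30.
So the common availability across everyone is 06:30-09:00, 12:00-14:30.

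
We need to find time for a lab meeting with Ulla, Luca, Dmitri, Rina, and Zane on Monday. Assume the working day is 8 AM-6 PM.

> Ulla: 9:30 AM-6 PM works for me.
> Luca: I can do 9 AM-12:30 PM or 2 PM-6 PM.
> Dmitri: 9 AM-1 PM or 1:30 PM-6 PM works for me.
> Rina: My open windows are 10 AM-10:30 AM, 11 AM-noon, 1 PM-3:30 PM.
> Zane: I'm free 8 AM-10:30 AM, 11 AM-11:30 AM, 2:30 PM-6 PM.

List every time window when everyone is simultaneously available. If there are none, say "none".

Ulla ∩ Luca: 09:30-12:30, 14:00-18:00.
Ulla ∩ Luca ∩ Dmitri: 09:30-12:30, 14:00-18:00.
Ulla ∩ Luca ∩ Dmitri ∩ Rina: 10:00-10:30, 11:00-12:00, 14:00-15:30.
Ulla ∩ Luca ∩ Dmitri ∩ Rina ∩ Zane: 10:00-10:30, 11:00-11:30, 14:30-15:30.
So the common availability across everyone is 10:00-10:30, 11:00-11:30, 14:30-15:30.

10:00-10:30, 11:00-11:30, 14:30-15:30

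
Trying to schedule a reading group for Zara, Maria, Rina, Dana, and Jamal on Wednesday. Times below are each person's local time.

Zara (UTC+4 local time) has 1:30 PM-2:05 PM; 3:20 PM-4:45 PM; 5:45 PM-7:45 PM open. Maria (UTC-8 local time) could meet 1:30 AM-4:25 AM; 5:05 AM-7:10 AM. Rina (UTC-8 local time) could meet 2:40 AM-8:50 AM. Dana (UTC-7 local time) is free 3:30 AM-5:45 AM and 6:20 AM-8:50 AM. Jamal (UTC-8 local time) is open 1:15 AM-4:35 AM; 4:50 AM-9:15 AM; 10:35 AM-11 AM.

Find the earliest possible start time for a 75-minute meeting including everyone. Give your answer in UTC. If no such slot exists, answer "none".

Zara in UTC: 09:30-10:05, 11:20-12:45, 13:45-15:45 (subtract 4h to convert from UTC+4).
Maria in UTC: 09:30-12:25, 13:05-15:10 (add 8h to convert from UTC-8).
Rina in UTC: 10:40-16:50 (add 8h to convert from UTC-8).
Dana in UTC: 10:30-12:45, 13:20-15:50 (add 7h to convert from UTC-7).
Jamal in UTC: 09:15-12:35, 12:50-17:15, 18:35-19:00 (add 8h to convert from UTC-8).
Zara ∩ Maria: 09:30-10:05, 11:20-12:25, 13:45-15:10.
Zara ∩ Maria ∩ Rina: 11:20-12:25, 13:45-15:10.
Zara ∩ Maria ∩ Rina ∩ Dana: 11:20-12:25, 13:45-15:10.
Zara ∩ Maria ∩ Rina ∩ Dana ∩ Jamal: 11:20-12:25, 13:45-15:10.
The first common window of at least 75 minutes is 13:45-15:10, so the earliest start is 13:45.

13:45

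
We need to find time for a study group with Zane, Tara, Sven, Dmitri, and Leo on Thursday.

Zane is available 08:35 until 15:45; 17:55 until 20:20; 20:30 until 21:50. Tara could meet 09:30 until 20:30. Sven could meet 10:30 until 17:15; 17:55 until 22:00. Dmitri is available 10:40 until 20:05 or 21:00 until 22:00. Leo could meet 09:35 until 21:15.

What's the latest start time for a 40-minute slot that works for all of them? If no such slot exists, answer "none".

19:25

Zane ∩ Tara: 09:30-15:45, 17:55-20:20.
Zane ∩ Tara ∩ Sven: 10:30-15:45, 17:55-20:20.
Zane ∩ Tara ∩ Sven ∩ Dmitri: 10:40-15:45, 17:55-20:05.
Zane ∩ Tara ∩ Sven ∩ Dmitri ∩ Leo: 10:40-15:45, 17:55-20:05.
The last common window of at least 40 minutes is 17:55-20:05; a 40-minute meeting can start as late as 19:25 and still end by 20:05.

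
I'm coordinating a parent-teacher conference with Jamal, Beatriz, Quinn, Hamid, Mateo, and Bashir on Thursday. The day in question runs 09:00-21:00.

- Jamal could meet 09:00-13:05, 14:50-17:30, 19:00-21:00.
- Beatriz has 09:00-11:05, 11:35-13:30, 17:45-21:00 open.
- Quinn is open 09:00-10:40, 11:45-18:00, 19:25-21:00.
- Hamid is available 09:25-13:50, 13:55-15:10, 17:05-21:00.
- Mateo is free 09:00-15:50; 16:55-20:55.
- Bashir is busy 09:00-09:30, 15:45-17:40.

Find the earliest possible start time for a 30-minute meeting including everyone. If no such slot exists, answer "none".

09:30

Jamal free: 09:00-13:05, 14:50-17:30, 19:00-21:00.
Beatriz free: 09:00-11:05, 11:35-13:30, 17:45-21:00.
Quinn free: 09:00-10:40, 11:45-18:00, 19:25-21:00.
Hamid free: 09:25-13:50, 13:55-15:10, 17:05-21:00.
Mateo free: 09:00-15:50, 16:55-20:55.
Bashir free: 09:30-15:45, 17:40-21:00 (invert busy blocks within the working day).
Jamal ∩ Beatriz: 09:00-11:05, 11:35-13:05, 19:00-21:00.
Jamal ∩ Beatriz ∩ Quinn: 09:00-10:40, 11:45-13:05, 19:25-21:00.
Jamal ∩ Beatriz ∩ Quinn ∩ Hamid: 09:25-10:40, 11:45-13:05, 19:25-21:00.
Jamal ∩ Beatriz ∩ Quinn ∩ Hamid ∩ Mateo: 09:25-10:40, 11:45-13:05, 19:25-20:55.
Jamal ∩ Beatriz ∩ Quinn ∩ Hamid ∩ Mateo ∩ Bashir: 09:30-10:40, 11:45-13:05, 19:25-20:55.
The first common window of at least 30 minutes is 09:30-10:40, so the earliest start is 09:30.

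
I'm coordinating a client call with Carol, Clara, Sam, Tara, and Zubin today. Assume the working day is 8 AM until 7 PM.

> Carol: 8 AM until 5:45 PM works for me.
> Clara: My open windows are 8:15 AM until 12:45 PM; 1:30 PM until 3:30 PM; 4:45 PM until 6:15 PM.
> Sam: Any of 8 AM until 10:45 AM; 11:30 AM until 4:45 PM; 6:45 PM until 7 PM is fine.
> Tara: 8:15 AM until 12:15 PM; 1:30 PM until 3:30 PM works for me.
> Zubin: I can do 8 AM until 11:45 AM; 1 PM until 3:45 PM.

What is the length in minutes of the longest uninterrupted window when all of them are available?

150

Carol ∩ Clara: 08:15-12:45, 13:30-15:30, 16:45-17:45.
Carol ∩ Clara ∩ Sam: 08:15-10:45, 11:30-12:45, 13:30-15:30.
Carol ∩ Clara ∩ Sam ∩ Tara: 08:15-10:45, 11:30-12:15, 13:30-15:30.
Carol ∩ Clara ∩ Sam ∩ Tara ∩ Zubin: 08:15-10:45, 11:30-11:45, 13:30-15:30.
The longest is 08:15-10:45 at 150 minutes.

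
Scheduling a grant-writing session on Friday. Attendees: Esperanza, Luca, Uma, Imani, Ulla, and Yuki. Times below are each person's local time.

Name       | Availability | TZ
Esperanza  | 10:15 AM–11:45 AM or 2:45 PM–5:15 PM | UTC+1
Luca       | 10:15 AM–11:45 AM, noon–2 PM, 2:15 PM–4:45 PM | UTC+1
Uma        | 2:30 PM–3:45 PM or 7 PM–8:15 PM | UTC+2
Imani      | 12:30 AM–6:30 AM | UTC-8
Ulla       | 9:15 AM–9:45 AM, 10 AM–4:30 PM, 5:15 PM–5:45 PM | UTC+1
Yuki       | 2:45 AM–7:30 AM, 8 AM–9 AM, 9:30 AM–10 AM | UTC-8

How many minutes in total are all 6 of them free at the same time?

Esperanza in UTC: 09:15-10:45, 13:45-16:15 (subtract 1h to convert from UTC+1).
Luca in UTC: 09:15-10:45, 11:00-13:00, 13:15-15:45 (subtract 1h to convert from UTC+1).
Uma in UTC: 12:30-13:45, 17:00-18:15 (subtract 2h to convert from UTC+2).
Imani in UTC: 08:30-14:30 (add 8h to convert from UTC-8).
Ulla in UTC: 08:15-08:45, 09:00-15:30, 16:15-16:45 (subtract 1h to convert from UTC+1).
Yuki in UTC: 10:45-15:30, 16:00-17:00, 17:30-18:00 (add 8h to convert from UTC-8).
Esperanza ∩ Luca: 09:15-10:45, 13:45-15:45.
Esperanza ∩ Luca ∩ Uma: ∅.
Esperanza ∩ Luca ∩ Uma ∩ Imani: ∅.
Esperanza ∩ Luca ∩ Uma ∩ Imani ∩ Ulla: ∅.
Esperanza ∩ Luca ∩ Uma ∩ Imani ∩ Ulla ∩ Yuki: ∅.
There is no time when everyone is free.
There is no common window, so the total is 0 minutes.

0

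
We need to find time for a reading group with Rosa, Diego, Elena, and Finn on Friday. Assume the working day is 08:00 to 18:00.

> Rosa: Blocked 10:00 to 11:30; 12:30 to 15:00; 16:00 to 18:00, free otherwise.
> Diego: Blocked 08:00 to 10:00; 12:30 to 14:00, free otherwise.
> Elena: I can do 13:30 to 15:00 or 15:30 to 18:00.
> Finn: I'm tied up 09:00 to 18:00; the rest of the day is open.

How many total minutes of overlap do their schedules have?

Rosa free: 08:00-10:00, 11:30-12:30, 15:00-16:00 (invert busy blocks within the working day).
Diego free: 10:00-12:30, 14:00-18:00 (invert busy blocks within the working day).
Elena free: 13:30-15:00, 15:30-18:00.
Finn free: 08:00-09:00 (invert busy blocks within the working day).
Rosa ∩ Diego: 11:30-12:30, 15:00-16:00.
Rosa ∩ Diego ∩ Elena: 15:30-16:00.
Rosa ∩ Diego ∩ Elena ∩ Finn: ∅.
There is no time when everyone is free.
There is no common window, so the total is 0 minutes.

0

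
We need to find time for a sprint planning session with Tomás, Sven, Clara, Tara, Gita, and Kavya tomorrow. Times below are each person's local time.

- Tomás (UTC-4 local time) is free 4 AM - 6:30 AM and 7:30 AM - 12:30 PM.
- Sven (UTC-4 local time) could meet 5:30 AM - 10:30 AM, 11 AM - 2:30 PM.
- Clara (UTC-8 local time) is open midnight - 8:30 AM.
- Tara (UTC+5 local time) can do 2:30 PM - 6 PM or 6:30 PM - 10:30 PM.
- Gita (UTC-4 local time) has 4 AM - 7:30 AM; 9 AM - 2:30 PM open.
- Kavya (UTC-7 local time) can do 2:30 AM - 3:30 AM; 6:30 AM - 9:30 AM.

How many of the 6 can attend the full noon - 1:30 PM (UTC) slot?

Tomás in UTC: 08:00-10:30, 11:30-16:30 (add 4h to convert from UTC-4).
Sven in UTC: 09:30-14:30, 15:00-18:30 (add 4h to convert from UTC-4).
Clara in UTC: 08:00-16:30 (add 8h to convert from UTC-8).
Tara in UTC: 09:30-13:00, 13:30-17:30 (subtract 5h to convert from UTC+5).
Gita in UTC: 08:00-11:30, 13:00-18:30 (add 4h to convert from UTC-4).
Kavya in UTC: 09:30-10:30, 13:30-16:30 (add 7h to convert from UTC-7).
Tomás, Sven, and Clara can make the full 12:00-13:30 slot — that's 3.

3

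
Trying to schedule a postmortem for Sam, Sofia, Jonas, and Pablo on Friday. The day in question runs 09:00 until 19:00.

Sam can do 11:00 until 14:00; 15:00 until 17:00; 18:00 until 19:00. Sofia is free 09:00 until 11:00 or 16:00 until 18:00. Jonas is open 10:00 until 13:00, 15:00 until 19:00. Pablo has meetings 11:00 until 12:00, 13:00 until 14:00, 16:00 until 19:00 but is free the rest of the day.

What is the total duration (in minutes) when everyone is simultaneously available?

Sam free: 11:00-14:00, 15:00-17:00, 18:00-19:00.
Sofia free: 09:00-11:00, 16:00-18:00.
Jonas free: 10:00-13:00, 15:00-19:00.
Pablo free: 09:00-11:00, 12:00-13:00, 14:00-16:00 (invert busy blocks within the working day).
Sam ∩ Sofia: 16:00-17:00.
Sam ∩ Sofia ∩ Jonas: 16:00-17:00.
Sam ∩ Sofia ∩ Jonas ∩ Pablo: ∅.
There is no time when everyone is free.
There is no common window, so the total is 0 minutes.

0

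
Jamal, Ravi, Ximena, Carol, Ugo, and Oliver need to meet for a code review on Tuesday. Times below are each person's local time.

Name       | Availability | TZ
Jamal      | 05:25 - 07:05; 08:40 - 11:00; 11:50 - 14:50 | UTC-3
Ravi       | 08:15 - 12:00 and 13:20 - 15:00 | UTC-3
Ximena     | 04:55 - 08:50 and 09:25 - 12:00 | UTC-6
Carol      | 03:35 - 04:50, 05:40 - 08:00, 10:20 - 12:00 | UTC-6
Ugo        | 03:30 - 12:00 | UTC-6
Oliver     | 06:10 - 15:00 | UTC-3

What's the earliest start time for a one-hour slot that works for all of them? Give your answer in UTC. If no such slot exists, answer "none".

Jamal in UTC: 08:25-10:05, 11:40-14:00, 14:50-17:50 (add 3h to convert from UTC-3).
Ravi in UTC: 11:15-15:00, 16:20-18:00 (add 3h to convert from UTC-3).
Ximena in UTC: 10:55-14:50, 15:25-18:00 (add 6h to convert from UTC-6).
Carol in UTC: 09:35-10:50, 11:40-14:00, 16:20-18:00 (add 6h to convert from UTC-6).
Ugo in UTC: 09:30-18:00 (add 6h to convert from UTC-6).
Oliver in UTC: 09:10-18:00 (add 3h to convert from UTC-3).
Jamal ∩ Ravi: 11:40-14:00, 14:50-15:00, 16:20-17:50.
Jamal ∩ Ravi ∩ Ximena: 11:40-14:00, 16:20-17:50.
Jamal ∩ Ravi ∩ Ximena ∩ Carol: 11:40-14:00, 16:20-17:50.
Jamal ∩ Ravi ∩ Ximena ∩ Carol ∩ Ugo: 11:40-14:00, 16:20-17:50.
Jamal ∩ Ravi ∩ Ximena ∩ Carol ∩ Ugo ∩ Oliver: 11:40-14:00, 16:20-17:50.
Those are the intersection windows.
The first common window of at least 60 minutes is 11:40-14:00, so the earliest start is 11:40.

11:40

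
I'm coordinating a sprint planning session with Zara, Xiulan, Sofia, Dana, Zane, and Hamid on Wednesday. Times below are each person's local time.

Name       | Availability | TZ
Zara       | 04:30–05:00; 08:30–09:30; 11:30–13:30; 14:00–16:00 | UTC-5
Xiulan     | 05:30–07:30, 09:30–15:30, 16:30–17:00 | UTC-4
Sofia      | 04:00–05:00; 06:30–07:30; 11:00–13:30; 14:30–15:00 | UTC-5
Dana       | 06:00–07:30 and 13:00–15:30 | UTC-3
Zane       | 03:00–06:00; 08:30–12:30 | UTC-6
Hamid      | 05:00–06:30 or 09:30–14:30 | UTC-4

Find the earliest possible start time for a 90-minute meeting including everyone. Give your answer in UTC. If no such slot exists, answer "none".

Zara in UTC: 09:30-10:00, 13:30-14:30, 16:30-18:30, 19:00-21:00 (add 5h to convert from UTC-5).
Xiulan in UTC: 09:30-11:30, 13:30-19:30, 20:30-21:00 (add 4h to convert from UTC-4).
Sofia in UTC: 09:00-10:00, 11:30-12:30, 16:00-18:30, 19:30-20:00 (add 5h to convert from UTC-5).
Dana in UTC: 09:00-10:30, 16:00-18:30 (add 3h to convert from UTC-3).
Zane in UTC: 09:00-12:00, 14:30-18:30 (add 6h to convert from UTC-6).
Hamid in UTC: 09:00-10:30, 13:30-18:30 (add 4h to convert from UTC-4).
Zara ∩ Xiulan: 09:30-10:00, 13:30-14:30, 16:30-18:30, 19:00-19:30, 20:30-21:00.
Zara ∩ Xiulan ∩ Sofia: 09:30-10:00, 16:30-18:30.
Zara ∩ Xiulan ∩ Sofia ∩ Dana: 09:30-10:00, 16:30-18:30.
Zara ∩ Xiulan ∩ Sofia ∩ Dana ∩ Zane: 09:30-10:00, 16:30-18:30.
Zara ∩ Xiulan ∩ Sofia ∩ Dana ∩ Zane ∩ Hamid: 09:30-10:00, 16:30-18:30.
Those are the intersection windows.
The first common window of at least 90 minutes is 16:30-18:30, so the earliest start is 16:30.

16:30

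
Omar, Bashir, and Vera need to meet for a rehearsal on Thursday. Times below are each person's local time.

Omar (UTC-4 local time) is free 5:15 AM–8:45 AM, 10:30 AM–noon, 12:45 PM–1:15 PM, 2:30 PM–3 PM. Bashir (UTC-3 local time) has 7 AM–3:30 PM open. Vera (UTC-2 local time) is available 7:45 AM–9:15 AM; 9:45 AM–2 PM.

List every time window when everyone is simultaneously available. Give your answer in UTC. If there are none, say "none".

Omar in UTC: 09:15-12:45, 14:30-16:00, 16:45-17:15, 18:30-19:00 (add 4h to convert from UTC-4).
Bashir in UTC: 10:00-18:30 (add 3h to convert from UTC-3).
Vera in UTC: 09:45-11:15, 11:45-16:00 (add 2h to convert from UTC-2).
Omar ∩ Bashir: 10:00-12:45, 14:30-16:00, 16:45-17:15.
Omar ∩ Bashir ∩ Vera: 10:00-11:15, 11:45-12:45, 14:30-16:00.
Those are the intersection windows.

10:00-11:15, 11:45-12:45, 14:30-16:00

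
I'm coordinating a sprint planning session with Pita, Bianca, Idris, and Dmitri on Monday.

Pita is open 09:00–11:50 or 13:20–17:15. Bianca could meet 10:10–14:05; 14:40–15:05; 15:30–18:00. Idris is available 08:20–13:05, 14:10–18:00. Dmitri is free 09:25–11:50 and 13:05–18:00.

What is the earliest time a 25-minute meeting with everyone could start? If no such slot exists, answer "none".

Pita ∩ Bianca: 10:10-11:50, 13:20-14:05, 14:40-15:05, 15:30-17:15.
Pita ∩ Bianca ∩ Idris: 10:10-11:50, 14:40-15:05, 15:30-17:15.
Pita ∩ Bianca ∩ Idris ∩ Dmitri: 10:10-11:50, 14:40-15:05, 15:30-17:15.
The first common window of at least 25 minutes is 10:10-11:50, so the earliest start is 10:10.

10:10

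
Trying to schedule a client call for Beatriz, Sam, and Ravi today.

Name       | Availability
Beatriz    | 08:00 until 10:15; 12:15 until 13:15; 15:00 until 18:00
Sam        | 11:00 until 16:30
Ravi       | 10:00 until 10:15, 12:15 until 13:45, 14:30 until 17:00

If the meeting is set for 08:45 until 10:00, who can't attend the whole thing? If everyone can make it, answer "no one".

Ravi, Sam

Beatriz: free for 08:45-10:00. Sam: not fully free for 08:45-10:00. Ravi: not fully free for 08:45-10:00.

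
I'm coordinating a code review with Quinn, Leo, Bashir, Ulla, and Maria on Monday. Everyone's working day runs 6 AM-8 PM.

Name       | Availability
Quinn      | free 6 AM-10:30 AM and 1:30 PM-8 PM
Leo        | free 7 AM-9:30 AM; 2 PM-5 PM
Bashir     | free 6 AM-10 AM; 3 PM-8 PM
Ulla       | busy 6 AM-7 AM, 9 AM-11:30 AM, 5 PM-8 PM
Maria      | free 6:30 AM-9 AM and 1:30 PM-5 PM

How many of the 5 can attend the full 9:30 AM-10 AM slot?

2

Quinn free: 06:00-10:30, 13:30-20:00.
Leo free: 07:00-09:30, 14:00-17:00.
Bashir free: 06:00-10:00, 15:00-20:00.
Ulla free: 07:00-09:00, 11:30-17:00 (invert busy blocks within the working day).
Maria free: 06:30-09:00, 13:30-17:00.
Quinn and Bashir can make the full 09:30-10:00 slot — that's 2.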